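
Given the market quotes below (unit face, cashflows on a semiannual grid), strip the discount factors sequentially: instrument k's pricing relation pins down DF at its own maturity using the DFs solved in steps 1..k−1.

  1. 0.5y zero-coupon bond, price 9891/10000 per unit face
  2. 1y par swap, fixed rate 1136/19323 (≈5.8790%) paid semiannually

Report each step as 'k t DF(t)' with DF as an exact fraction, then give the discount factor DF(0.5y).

step 1 [0.5y] zero: DF = P = 9891/10000 ≈ 0.989100
step 2 [1y] swap r/2=568/19323: DF=(1 − 568/19323·(0.989100))/(1+568/19323) = 1179/1250 ≈ 0.943200

1 1/2 9891/10000
2 1 1179/1250
DF(0.5y) = 9891/10000 ≈ 0.989100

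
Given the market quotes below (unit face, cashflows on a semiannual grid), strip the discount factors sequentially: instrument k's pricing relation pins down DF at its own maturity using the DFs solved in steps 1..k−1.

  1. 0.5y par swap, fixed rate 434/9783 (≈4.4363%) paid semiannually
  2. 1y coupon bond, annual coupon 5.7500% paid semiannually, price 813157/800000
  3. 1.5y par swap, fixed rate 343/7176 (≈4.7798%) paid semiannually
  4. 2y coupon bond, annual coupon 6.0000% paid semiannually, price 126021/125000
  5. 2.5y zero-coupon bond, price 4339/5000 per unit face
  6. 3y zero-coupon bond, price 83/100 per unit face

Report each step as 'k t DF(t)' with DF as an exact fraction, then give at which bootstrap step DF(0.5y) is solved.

1 1/2 9783/10000
2 1 9607/10000
3 3/2 4657/5000
4 2 1119/1250
5 5/2 4339/5000
6 3 83/100
DF(0.5y) is solved at step 1

step 1 [0.5y] swap r/2=217/9783: DF=(1 − 217/9783·(0))/(1+217/9783) = 9783/10000 ≈ 0.978300
step 2 [1y] bond c/2=23/800: DF=(813157/800000 − 23/800·(0.978300))/(1+23/800) = 9607/10000 ≈ 0.960700
step 3 [1.5y] swap r/2=343/14352: DF=(1 − 343/14352·(0.978300+0.960700))/(1+343/14352) = 4657/5000 ≈ 0.931400
step 4 [2y] bond c/2=3/100: DF=(126021/125000 − 3/100·(0.978300+0.960700+0.931400))/(1+3/100) = 1119/1250 ≈ 0.895200
step 5 [2.5y] zero: DF = P = 4339/5000 ≈ 0.867800
step 6 [3y] zero: DF = P = 83/100 ≈ 0.830000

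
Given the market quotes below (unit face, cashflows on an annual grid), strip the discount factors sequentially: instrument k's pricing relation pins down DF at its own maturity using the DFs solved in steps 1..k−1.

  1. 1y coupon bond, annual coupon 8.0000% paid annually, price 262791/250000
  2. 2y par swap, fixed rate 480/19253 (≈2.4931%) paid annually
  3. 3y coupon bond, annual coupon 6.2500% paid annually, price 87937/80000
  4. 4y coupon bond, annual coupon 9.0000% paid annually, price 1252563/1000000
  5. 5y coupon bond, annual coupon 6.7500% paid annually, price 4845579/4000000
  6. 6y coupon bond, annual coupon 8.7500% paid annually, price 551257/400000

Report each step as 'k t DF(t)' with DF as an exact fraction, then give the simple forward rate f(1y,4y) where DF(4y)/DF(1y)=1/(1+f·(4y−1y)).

step 1 [1y] bond c/1=2/25: DF=(262791/250000 − 2/25·(0))/(1+2/25) = 9733/10000 ≈ 0.973300
step 2 [2y] swap r/1=480/19253: DF=(1 − 480/19253·(0.973300))/(1+480/19253) = 119/125 ≈ 0.952000
step 3 [3y] bond c/1=1/16: DF=(87937/80000 − 1/16·(0.973300+0.952000))/(1+1/16) = 9213/10000 ≈ 0.921300
step 4 [4y] bond c/1=9/100: DF=(1252563/1000000 − 9/100·(0.973300+0.952000+0.921300))/(1+9/100) = 9141/10000 ≈ 0.914100
step 5 [5y] bond c/1=27/400: DF=(4845579/4000000 − 27/400·(0.973300+0.952000+0.921300+0.914100))/(1+27/400) = 897/1000 ≈ 0.897000
step 6 [6y] bond c/1=7/80: DF=(551257/400000 − 7/80·(0.973300+0.952000+0.921300+0.914100+0.897000))/(1+7/80) = 357/400 ≈ 0.892500

1 1 9733/10000
2 2 119/125
3 3 9213/10000
4 4 9141/10000
5 5 897/1000
6 6 357/400
f(1y,4y) = ((9733/10000)/(9141/10000) − 1)/(3) = 592/27423 ≈ 2.1588%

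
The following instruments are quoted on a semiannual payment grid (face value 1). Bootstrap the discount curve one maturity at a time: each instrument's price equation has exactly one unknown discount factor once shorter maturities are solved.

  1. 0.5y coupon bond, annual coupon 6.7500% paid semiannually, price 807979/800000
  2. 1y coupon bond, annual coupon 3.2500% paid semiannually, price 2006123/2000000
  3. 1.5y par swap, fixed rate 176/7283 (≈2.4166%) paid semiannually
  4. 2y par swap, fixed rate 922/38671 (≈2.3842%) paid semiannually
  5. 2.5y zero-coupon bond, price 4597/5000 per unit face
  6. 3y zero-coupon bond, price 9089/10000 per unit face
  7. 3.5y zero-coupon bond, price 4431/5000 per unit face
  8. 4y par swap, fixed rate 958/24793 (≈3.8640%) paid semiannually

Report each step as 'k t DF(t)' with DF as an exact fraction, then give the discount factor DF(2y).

step 1 [0.5y] bond c/2=27/800: DF=(807979/800000 − 27/800·(0))/(1+27/800) = 977/1000 ≈ 0.977000
step 2 [1y] bond c/2=13/800: DF=(2006123/2000000 − 13/800·(0.977000))/(1+13/800) = 4857/5000 ≈ 0.971400
step 3 [1.5y] swap r/2=88/7283: DF=(1 − 88/7283·(0.977000+0.971400))/(1+88/7283) = 603/625 ≈ 0.964800
step 4 [2y] swap r/2=461/38671: DF=(1 − 461/38671·(0.977000+0.971400+0.964800))/(1+461/38671) = 9539/10000 ≈ 0.953900
step 5 [2.5y] zero: DF = P = 4597/5000 ≈ 0.919400
step 6 [3y] zero: DF = P = 9089/10000 ≈ 0.908900
step 7 [3.5y] zero: DF = P = 4431/5000 ≈ 0.886200
step 8 [4y] swap r/2=479/24793: DF=(1 − 479/24793·(0.977000+0.971400+0.964800+0.953900+0.919400+0.908900+0.886200))/(1+479/24793) = 8563/10000 ≈ 0.856300

1 1/2 977/1000
2 1 4857/5000
3 3/2 603/625
4 2 9539/10000
5 5/2 4597/5000
6 3 9089/10000
7 7/2 4431/5000
8 4 8563/10000
DF(2y) = 9539/10000 ≈ 0.953900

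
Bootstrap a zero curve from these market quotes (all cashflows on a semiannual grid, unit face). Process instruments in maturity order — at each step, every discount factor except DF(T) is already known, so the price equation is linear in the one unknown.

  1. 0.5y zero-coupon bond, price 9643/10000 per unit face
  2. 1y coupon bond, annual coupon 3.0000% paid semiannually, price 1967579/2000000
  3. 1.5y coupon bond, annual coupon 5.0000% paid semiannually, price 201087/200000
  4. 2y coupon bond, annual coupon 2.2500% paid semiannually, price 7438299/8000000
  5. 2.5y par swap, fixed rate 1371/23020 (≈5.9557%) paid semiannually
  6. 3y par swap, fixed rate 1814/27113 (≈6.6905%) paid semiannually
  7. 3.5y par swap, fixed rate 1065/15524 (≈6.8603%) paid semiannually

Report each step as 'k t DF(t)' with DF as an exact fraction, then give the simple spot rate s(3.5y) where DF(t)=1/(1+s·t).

1 1/2 9643/10000
2 1 191/200
3 3/2 9341/10000
4 2 8877/10000
5 5/2 8629/10000
6 3 4093/5000
7 7/2 787/1000
s(3.5y) = (1/(787/1000) − 1)/(7/2) = 426/5509 ≈ 7.7328%

step 1 [0.5y] zero: DF = P = 9643/10000 ≈ 0.964300
step 2 [1y] bond c/2=3/200: DF=(1967579/2000000 − 3/200·(0.964300))/(1+3/200) = 191/200 ≈ 0.955000
step 3 [1.5y] bond c/2=1/40: DF=(201087/200000 − 1/40·(0.964300+0.955000))/(1+1/40) = 9341/10000 ≈ 0.934100
step 4 [2y] bond c/2=9/800: DF=(7438299/8000000 − 9/800·(0.964300+0.955000+0.934100))/(1+9/800) = 8877/10000 ≈ 0.887700
step 5 [2.5y] swap r/2=1371/46040: DF=(1 − 1371/46040·(0.964300+0.955000+0.934100+0.887700))/(1+1371/46040) = 8629/10000 ≈ 0.862900
step 6 [3y] swap r/2=907/27113: DF=(1 − 907/27113·(0.964300+0.955000+0.934100+0.887700+0.862900))/(1+907/27113) = 4093/5000 ≈ 0.818600
step 7 [3.5y] swap r/2=1065/31048: DF=(1 − 1065/31048·(0.964300+0.955000+0.934100+0.887700+0.862900+0.818600))/(1+1065/31048) = 787/1000 ≈ 0.787000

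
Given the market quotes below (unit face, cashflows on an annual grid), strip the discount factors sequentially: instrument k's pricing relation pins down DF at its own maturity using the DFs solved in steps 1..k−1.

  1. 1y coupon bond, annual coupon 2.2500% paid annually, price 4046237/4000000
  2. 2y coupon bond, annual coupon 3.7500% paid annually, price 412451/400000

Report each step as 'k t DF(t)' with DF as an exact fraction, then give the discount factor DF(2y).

1 1 9893/10000
2 2 9581/10000
DF(2y) = 9581/10000 ≈ 0.958100

step 1 [1y] bond c/1=9/400: DF=(4046237/4000000 − 9/400·(0))/(1+9/400) = 9893/10000 ≈ 0.989300
step 2 [2y] bond c/1=3/80: DF=(412451/400000 − 3/80·(0.989300))/(1+3/80) = 9581/10000 ≈ 0.958100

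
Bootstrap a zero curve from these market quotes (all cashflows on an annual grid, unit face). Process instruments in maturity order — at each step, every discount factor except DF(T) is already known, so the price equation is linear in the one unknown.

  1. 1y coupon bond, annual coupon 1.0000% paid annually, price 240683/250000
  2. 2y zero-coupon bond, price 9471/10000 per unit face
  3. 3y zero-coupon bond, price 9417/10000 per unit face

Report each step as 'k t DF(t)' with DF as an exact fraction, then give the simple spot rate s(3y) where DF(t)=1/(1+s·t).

step 1 [1y] bond c/1=1/100: DF=(240683/250000 − 1/100·(0))/(1+1/100) = 2383/2500 ≈ 0.953200
step 2 [2y] zero: DF = P = 9471/10000 ≈ 0.947100
step 3 [3y] zero: DF = P = 9417/10000 ≈ 0.941700

1 1 2383/2500
2 2 9471/10000
3 3 9417/10000
s(3y) = (1/(9417/10000) − 1)/(3) = 583/28251 ≈ 2.0636%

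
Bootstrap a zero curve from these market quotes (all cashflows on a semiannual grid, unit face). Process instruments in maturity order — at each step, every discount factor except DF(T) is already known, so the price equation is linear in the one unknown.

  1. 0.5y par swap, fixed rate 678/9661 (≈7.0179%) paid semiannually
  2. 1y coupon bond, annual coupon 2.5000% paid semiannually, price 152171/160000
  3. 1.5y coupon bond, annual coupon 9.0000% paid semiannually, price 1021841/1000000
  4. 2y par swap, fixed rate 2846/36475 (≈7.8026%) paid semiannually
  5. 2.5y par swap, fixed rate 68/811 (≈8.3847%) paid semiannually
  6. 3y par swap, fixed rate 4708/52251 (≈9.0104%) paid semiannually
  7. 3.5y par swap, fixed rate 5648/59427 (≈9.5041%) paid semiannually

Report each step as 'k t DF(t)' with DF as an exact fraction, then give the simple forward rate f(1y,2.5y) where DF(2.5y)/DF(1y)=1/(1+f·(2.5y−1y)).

1 1/2 9661/10000
2 1 4637/5000
3 3/2 8963/10000
4 2 8577/10000
5 5/2 813/1000
6 3 3823/5000
7 7/2 897/1250
f(1y,2.5y) = ((4637/5000)/(813/1000) − 1)/(3/2) = 1144/12195 ≈ 9.3809%

step 1 [0.5y] swap r/2=339/9661: DF=(1 − 339/9661·(0))/(1+339/9661) = 9661/10000 ≈ 0.966100
step 2 [1y] bond c/2=1/80: DF=(152171/160000 − 1/80·(0.966100))/(1+1/80) = 4637/5000 ≈ 0.927400
step 3 [1.5y] bond c/2=9/200: DF=(1021841/1000000 − 9/200·(0.966100+0.927400))/(1+9/200) = 8963/10000 ≈ 0.896300
step 4 [2y] swap r/2=1423/36475: DF=(1 − 1423/36475·(0.966100+0.927400+0.896300))/(1+1423/36475) = 8577/10000 ≈ 0.857700
step 5 [2.5y] swap r/2=34/811: DF=(1 − 34/811·(0.966100+0.927400+0.896300+0.857700))/(1+34/811) = 813/1000 ≈ 0.813000
step 6 [3y] swap r/2=2354/52251: DF=(1 − 2354/52251·(0.966100+0.927400+0.896300+0.857700+0.813000))/(1+2354/52251) = 3823/5000 ≈ 0.764600
step 7 [3.5y] swap r/2=2824/59427: DF=(1 − 2824/59427·(0.966100+0.927400+0.896300+0.857700+0.813000+0.764600))/(1+2824/59427) = 897/1250 ≈ 0.717600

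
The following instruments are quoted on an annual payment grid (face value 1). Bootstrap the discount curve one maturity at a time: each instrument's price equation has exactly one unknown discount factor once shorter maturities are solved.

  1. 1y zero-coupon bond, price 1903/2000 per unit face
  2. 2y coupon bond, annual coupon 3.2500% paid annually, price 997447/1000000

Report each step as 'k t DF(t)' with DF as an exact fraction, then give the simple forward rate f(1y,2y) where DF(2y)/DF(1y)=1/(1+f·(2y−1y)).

1 1 1903/2000
2 2 9361/10000
f(1y,2y) = ((1903/2000)/(9361/10000) − 1)/(1) = 14/851 ≈ 1.6451%

step 1 [1y] zero: DF = P = 1903/2000 ≈ 0.951500
step 2 [2y] bond c/1=13/400: DF=(997447/1000000 − 13/400·(0.951500))/(1+13/400) = 9361/10000 ≈ 0.936100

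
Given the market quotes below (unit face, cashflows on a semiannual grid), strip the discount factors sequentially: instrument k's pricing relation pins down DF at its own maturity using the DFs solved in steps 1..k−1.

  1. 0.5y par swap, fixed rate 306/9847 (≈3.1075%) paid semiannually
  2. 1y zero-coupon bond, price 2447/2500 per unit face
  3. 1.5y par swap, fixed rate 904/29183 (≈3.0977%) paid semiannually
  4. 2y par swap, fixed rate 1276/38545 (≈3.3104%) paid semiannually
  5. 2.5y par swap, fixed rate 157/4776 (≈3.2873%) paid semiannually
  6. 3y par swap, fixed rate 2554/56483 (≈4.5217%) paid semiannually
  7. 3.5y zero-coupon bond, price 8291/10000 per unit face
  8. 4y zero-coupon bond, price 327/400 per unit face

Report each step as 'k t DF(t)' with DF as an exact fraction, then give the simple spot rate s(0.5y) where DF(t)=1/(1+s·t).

step 1 [0.5y] swap r/2=153/9847: DF=(1 − 153/9847·(0))/(1+153/9847) = 9847/10000 ≈ 0.984700
step 2 [1y] zero: DF = P = 2447/2500 ≈ 0.978800
step 3 [1.5y] swap r/2=452/29183: DF=(1 − 452/29183·(0.984700+0.978800))/(1+452/29183) = 2387/2500 ≈ 0.954800
step 4 [2y] swap r/2=638/38545: DF=(1 − 638/38545·(0.984700+0.978800+0.954800))/(1+638/38545) = 4681/5000 ≈ 0.936200
step 5 [2.5y] swap r/2=157/9552: DF=(1 − 157/9552·(0.984700+0.978800+0.954800+0.936200))/(1+157/9552) = 1843/2000 ≈ 0.921500
step 6 [3y] swap r/2=1277/56483: DF=(1 − 1277/56483·(0.984700+0.978800+0.954800+0.936200+0.921500))/(1+1277/56483) = 8723/10000 ≈ 0.872300
step 7 [3.5y] zero: DF = P = 8291/10000 ≈ 0.829100
step 8 [4y] zero: DF = P = 327/400 ≈ 0.817500

1 1/2 9847/10000
2 1 2447/2500
3 3/2 2387/2500
4 2 4681/5000
5 5/2 1843/2000
6 3 8723/10000
7 7/2 8291/10000
8 4 327/400
s(0.5y) = (1/(9847/10000) − 1)/(1/2) = 306/9847 ≈ 3.1075%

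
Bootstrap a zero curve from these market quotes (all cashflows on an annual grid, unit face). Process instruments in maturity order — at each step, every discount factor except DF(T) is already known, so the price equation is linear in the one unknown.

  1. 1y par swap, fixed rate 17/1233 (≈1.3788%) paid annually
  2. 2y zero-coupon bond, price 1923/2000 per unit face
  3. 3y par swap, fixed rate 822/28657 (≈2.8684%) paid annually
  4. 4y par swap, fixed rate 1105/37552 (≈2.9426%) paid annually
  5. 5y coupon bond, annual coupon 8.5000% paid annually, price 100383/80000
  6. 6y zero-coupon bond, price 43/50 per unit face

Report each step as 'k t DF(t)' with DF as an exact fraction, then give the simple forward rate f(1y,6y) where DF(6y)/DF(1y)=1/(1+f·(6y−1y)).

step 1 [1y] swap r/1=17/1233: DF=(1 − 17/1233·(0))/(1+17/1233) = 1233/1250 ≈ 0.986400
step 2 [2y] zero: DF = P = 1923/2000 ≈ 0.961500
step 3 [3y] swap r/1=822/28657: DF=(1 − 822/28657·(0.986400+0.961500))/(1+822/28657) = 4589/5000 ≈ 0.917800
step 4 [4y] swap r/1=1105/37552: DF=(1 − 1105/37552·(0.986400+0.961500+0.917800))/(1+1105/37552) = 1779/2000 ≈ 0.889500
step 5 [5y] bond c/1=17/200: DF=(100383/80000 − 17/200·(0.986400+0.961500+0.917800+0.889500))/(1+17/200) = 8623/10000 ≈ 0.862300
step 6 [6y] zero: DF = P = 43/50 ≈ 0.860000

1 1 1233/1250
2 2 1923/2000
3 3 4589/5000
4 4 1779/2000
5 5 8623/10000
6 6 43/50
f(1y,6y) = ((1233/1250)/(43/50) − 1)/(5) = 158/5375 ≈ 2.9395%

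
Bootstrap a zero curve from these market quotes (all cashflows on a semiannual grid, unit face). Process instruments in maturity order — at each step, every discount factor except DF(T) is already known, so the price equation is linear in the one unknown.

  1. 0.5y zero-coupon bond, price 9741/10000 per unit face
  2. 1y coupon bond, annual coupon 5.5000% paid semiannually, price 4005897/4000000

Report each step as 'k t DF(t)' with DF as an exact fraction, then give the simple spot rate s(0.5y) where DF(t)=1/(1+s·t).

step 1 [0.5y] zero: DF = P = 9741/10000 ≈ 0.974100
step 2 [1y] bond c/2=11/400: DF=(4005897/4000000 − 11/400·(0.974100))/(1+11/400) = 4743/5000 ≈ 0.948600

1 1/2 9741/10000
2 1 4743/5000
s(0.5y) = (1/(9741/10000) − 1)/(1/2) = 518/9741 ≈ 5.3177%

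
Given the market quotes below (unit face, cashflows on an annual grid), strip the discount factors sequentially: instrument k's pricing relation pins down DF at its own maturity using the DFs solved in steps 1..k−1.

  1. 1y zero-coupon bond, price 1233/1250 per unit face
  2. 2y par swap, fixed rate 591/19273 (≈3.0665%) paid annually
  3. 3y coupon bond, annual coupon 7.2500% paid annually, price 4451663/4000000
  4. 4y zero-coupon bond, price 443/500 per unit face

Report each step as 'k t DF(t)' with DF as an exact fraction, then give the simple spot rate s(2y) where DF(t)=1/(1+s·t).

step 1 [1y] zero: DF = P = 1233/1250 ≈ 0.986400
step 2 [2y] swap r/1=591/19273: DF=(1 − 591/19273·(0.986400))/(1+591/19273) = 9409/10000 ≈ 0.940900
step 3 [3y] bond c/1=29/400: DF=(4451663/4000000 − 29/400·(0.986400+0.940900))/(1+29/400) = 4537/5000 ≈ 0.907400
step 4 [4y] zero: DF = P = 443/500 ≈ 0.886000

1 1 1233/1250
2 2 9409/10000
3 3 4537/5000
4 4 443/500
s(2y) = (1/(9409/10000) − 1)/(2) = 591/18818 ≈ 3.1406%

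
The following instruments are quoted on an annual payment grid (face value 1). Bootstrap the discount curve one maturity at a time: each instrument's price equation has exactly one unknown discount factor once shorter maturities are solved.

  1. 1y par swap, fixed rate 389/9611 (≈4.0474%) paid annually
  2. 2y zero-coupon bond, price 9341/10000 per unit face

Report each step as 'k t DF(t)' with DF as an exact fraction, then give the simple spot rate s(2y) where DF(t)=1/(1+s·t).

step 1 [1y] swap r/1=389/9611: DF=(1 − 389/9611·(0))/(1+389/9611) = 9611/10000 ≈ 0.961100
step 2 [2y] zero: DF = P = 9341/10000 ≈ 0.934100

1 1 9611/10000
2 2 9341/10000
s(2y) = (1/(9341/10000) − 1)/(2) = 659/18682 ≈ 3.5275%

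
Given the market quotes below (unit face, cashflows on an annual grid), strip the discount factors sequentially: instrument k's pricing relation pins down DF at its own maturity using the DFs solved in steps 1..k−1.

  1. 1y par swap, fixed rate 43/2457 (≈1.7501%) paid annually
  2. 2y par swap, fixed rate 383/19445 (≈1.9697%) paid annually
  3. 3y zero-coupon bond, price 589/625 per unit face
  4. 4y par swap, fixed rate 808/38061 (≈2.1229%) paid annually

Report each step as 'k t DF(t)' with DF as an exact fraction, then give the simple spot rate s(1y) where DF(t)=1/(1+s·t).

1 1 2457/2500
2 2 9617/10000
3 3 589/625
4 4 1149/1250
s(1y) = (1/(2457/2500) − 1)/(1) = 43/2457 ≈ 1.7501%

step 1 [1y] swap r/1=43/2457: DF=(1 − 43/2457·(0))/(1+43/2457) = 2457/2500 ≈ 0.982800
step 2 [2y] swap r/1=383/19445: DF=(1 − 383/19445·(0.982800))/(1+383/19445) = 9617/10000 ≈ 0.961700
step 3 [3y] zero: DF = P = 589/625 ≈ 0.942400
step 4 [4y] swap r/1=808/38061: DF=(1 − 808/38061·(0.982800+0.961700+0.942400))/(1+808/38061) = 1149/1250 ≈ 0.919200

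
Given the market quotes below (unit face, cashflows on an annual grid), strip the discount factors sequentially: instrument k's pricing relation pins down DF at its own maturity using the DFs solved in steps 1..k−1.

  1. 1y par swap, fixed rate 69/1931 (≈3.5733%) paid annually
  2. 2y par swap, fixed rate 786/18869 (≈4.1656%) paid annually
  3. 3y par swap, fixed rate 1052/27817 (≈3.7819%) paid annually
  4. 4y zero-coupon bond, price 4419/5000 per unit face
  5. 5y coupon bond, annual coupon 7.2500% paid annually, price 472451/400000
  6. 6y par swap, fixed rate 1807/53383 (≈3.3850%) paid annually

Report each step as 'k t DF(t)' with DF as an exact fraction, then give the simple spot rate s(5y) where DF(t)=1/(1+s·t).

1 1 1931/2000
2 2 4607/5000
3 3 2237/2500
4 4 4419/5000
5 5 1707/2000
6 6 8193/10000
s(5y) = (1/(1707/2000) − 1)/(5) = 293/8535 ≈ 3.4329%

step 1 [1y] swap r/1=69/1931: DF=(1 − 69/1931·(0))/(1+69/1931) = 1931/2000 ≈ 0.965500
step 2 [2y] swap r/1=786/18869: DF=(1 − 786/18869·(0.965500))/(1+786/18869) = 4607/5000 ≈ 0.921400
step 3 [3y] swap r/1=1052/27817: DF=(1 − 1052/27817·(0.965500+0.921400))/(1+1052/27817) = 2237/2500 ≈ 0.894800
step 4 [4y] zero: DF = P = 4419/5000 ≈ 0.883800
step 5 [5y] bond c/1=29/400: DF=(472451/400000 − 29/400·(0.965500+0.921400+0.894800+0.883800))/(1+29/400) = 1707/2000 ≈ 0.853500
step 6 [6y] swap r/1=1807/53383: DF=(1 − 1807/53383·(0.965500+0.921400+0.894800+0.883800+0.853500))/(1+1807/53383) = 8193/10000 ≈ 0.819300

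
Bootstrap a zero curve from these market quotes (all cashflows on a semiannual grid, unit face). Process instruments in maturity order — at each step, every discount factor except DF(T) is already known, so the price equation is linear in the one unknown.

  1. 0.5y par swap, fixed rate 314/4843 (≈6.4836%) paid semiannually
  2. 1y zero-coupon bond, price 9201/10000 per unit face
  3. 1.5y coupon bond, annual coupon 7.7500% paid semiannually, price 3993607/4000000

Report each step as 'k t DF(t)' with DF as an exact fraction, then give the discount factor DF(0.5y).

step 1 [0.5y] swap r/2=157/4843: DF=(1 − 157/4843·(0))/(1+157/4843) = 4843/5000 ≈ 0.968600
step 2 [1y] zero: DF = P = 9201/10000 ≈ 0.920100
step 3 [1.5y] bond c/2=31/800: DF=(3993607/4000000 − 31/800·(0.968600+0.920100))/(1+31/800) = 8907/10000 ≈ 0.890700

1 1/2 4843/5000
2 1 9201/10000
3 3/2 8907/10000
DF(0.5y) = 4843/5000 ≈ 0.968600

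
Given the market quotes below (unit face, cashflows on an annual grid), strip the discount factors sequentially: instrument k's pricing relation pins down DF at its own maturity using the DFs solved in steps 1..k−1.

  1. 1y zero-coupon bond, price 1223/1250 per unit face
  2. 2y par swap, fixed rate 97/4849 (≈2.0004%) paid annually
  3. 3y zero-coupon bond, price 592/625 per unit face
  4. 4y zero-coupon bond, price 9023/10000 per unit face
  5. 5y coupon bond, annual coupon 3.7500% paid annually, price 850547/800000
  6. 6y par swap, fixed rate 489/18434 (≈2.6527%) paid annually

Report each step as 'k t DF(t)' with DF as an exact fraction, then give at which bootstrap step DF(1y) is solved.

1 1 1223/1250
2 2 2403/2500
3 3 592/625
4 4 9023/10000
5 5 4439/5000
6 6 8533/10000
DF(1y) is solved at step 1

step 1 [1y] zero: DF = P = 1223/1250 ≈ 0.978400
step 2 [2y] swap r/1=97/4849: DF=(1 − 97/4849·(0.978400))/(1+97/4849) = 2403/2500 ≈ 0.961200
step 3 [3y] zero: DF = P = 592/625 ≈ 0.947200
step 4 [4y] zero: DF = P = 9023/10000 ≈ 0.902300
step 5 [5y] bond c/1=3/80: DF=(850547/800000 − 3/80·(0.978400+0.961200+0.947200+0.902300))/(1+3/80) = 4439/5000 ≈ 0.887800
step 6 [6y] swap r/1=489/18434: DF=(1 − 489/18434·(0.978400+0.961200+0.947200+0.902300+0.887800))/(1+489/18434) = 8533/10000 ≈ 0.853300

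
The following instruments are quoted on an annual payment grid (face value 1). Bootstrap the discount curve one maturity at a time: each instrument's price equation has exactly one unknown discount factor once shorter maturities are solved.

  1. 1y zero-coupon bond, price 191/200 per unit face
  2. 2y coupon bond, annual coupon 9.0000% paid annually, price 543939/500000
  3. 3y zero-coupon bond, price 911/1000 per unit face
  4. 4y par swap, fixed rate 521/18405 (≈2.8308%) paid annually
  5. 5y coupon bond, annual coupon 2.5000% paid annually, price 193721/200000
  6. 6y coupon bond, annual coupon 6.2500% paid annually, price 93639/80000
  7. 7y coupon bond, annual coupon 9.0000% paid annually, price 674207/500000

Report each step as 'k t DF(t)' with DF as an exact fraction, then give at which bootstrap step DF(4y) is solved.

step 1 [1y] zero: DF = P = 191/200 ≈ 0.955000
step 2 [2y] bond c/1=9/100: DF=(543939/500000 − 9/100·(0.955000))/(1+9/100) = 1149/1250 ≈ 0.919200
step 3 [3y] zero: DF = P = 911/1000 ≈ 0.911000
step 4 [4y] swap r/1=521/18405: DF=(1 − 521/18405·(0.955000+0.919200+0.911000))/(1+521/18405) = 4479/5000 ≈ 0.895800
step 5 [5y] bond c/1=1/40: DF=(193721/200000 − 1/40·(0.955000+0.919200+0.911000+0.895800))/(1+1/40) = 1069/1250 ≈ 0.855200
step 6 [6y] bond c/1=1/16: DF=(93639/80000 − 1/16·(0.955000+0.919200+0.911000+0.895800+0.855200))/(1+1/16) = 2087/2500 ≈ 0.834800
step 7 [7y] bond c/1=9/100: DF=(674207/500000 − 9/100·(0.955000+0.919200+0.911000+0.895800+0.855200+0.834800))/(1+9/100) = 496/625 ≈ 0.793600

1 1 191/200
2 2 1149/1250
3 3 911/1000
4 4 4479/5000
5 5 1069/1250
6 6 2087/2500
7 7 496/625
DF(4y) is solved at step 4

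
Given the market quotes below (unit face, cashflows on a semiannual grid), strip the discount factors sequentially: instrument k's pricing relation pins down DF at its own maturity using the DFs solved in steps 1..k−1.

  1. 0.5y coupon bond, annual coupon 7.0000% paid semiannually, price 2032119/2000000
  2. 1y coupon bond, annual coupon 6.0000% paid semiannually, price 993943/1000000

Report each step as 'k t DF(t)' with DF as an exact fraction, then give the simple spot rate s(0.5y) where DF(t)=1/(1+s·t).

step 1 [0.5y] bond c/2=7/200: DF=(2032119/2000000 − 7/200·(0))/(1+7/200) = 9817/10000 ≈ 0.981700
step 2 [1y] bond c/2=3/100: DF=(993943/1000000 − 3/100·(0.981700))/(1+3/100) = 2341/2500 ≈ 0.936400

1 1/2 9817/10000
2 1 2341/2500
s(0.5y) = (1/(9817/10000) − 1)/(1/2) = 366/9817 ≈ 3.7282%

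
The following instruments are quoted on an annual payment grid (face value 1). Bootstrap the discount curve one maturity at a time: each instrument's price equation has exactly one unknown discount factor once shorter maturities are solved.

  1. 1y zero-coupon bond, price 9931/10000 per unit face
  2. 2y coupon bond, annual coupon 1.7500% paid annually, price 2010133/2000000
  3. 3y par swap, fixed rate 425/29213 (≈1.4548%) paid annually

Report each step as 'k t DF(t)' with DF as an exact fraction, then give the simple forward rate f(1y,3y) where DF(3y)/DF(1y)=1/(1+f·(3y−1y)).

1 1 9931/10000
2 2 9707/10000
3 3 383/400
f(1y,3y) = ((9931/10000)/(383/400) − 1)/(2) = 178/9575 ≈ 1.8590%

step 1 [1y] zero: DF = P = 9931/10000 ≈ 0.993100
step 2 [2y] bond c/1=7/400: DF=(2010133/2000000 − 7/400·(0.993100))/(1+7/400) = 9707/10000 ≈ 0.970700
step 3 [3y] swap r/1=425/29213: DF=(1 − 425/29213·(0.993100+0.970700))/(1+425/29213) = 383/400 ≈ 0.957500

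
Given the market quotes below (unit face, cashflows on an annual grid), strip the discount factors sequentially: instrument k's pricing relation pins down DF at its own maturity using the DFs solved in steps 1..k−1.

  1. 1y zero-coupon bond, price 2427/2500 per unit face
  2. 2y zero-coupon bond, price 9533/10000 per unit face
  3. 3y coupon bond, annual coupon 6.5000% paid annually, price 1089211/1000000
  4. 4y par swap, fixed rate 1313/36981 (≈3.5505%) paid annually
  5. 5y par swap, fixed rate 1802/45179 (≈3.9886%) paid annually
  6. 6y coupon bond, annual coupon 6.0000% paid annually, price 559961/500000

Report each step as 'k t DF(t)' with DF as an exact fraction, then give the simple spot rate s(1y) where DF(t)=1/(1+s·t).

1 1 2427/2500
2 2 9533/10000
3 3 9053/10000
4 4 8687/10000
5 5 4099/5000
6 6 1001/1250
s(1y) = (1/(2427/2500) − 1)/(1) = 73/2427 ≈ 3.0078%

step 1 [1y] zero: DF = P = 2427/2500 ≈ 0.970800
step 2 [2y] zero: DF = P = 9533/10000 ≈ 0.953300
step 3 [3y] bond c/1=13/200: DF=(1089211/1000000 − 13/200·(0.970800+0.953300))/(1+13/200) = 9053/10000 ≈ 0.905300
step 4 [4y] swap r/1=1313/36981: DF=(1 − 1313/36981·(0.970800+0.953300+0.905300))/(1+1313/36981) = 8687/10000 ≈ 0.868700
step 5 [5y] swap r/1=1802/45179: DF=(1 − 1802/45179·(0.970800+0.953300+0.905300+0.868700))/(1+1802/45179) = 4099/5000 ≈ 0.819800
step 6 [6y] bond c/1=3/50: DF=(559961/500000 − 3/50·(0.970800+0.953300+0.905300+0.868700+0.819800))/(1+3/50) = 1001/1250 ≈ 0.800800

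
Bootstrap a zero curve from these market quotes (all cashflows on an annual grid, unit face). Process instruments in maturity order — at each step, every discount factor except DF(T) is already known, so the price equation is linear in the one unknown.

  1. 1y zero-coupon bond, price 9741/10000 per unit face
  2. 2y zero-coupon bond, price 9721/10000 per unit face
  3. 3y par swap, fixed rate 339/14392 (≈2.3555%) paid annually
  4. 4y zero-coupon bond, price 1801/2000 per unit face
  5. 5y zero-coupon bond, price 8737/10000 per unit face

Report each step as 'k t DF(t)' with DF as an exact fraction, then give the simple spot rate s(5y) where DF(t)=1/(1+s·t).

1 1 9741/10000
2 2 9721/10000
3 3 4661/5000
4 4 1801/2000
5 5 8737/10000
s(5y) = (1/(8737/10000) − 1)/(5) = 1263/43685 ≈ 2.8912%

step 1 [1y] zero: DF = P = 9741/10000 ≈ 0.974100
step 2 [2y] zero: DF = P = 9721/10000 ≈ 0.972100
step 3 [3y] swap r/1=339/14392: DF=(1 − 339/14392·(0.974100+0.972100))/(1+339/14392) = 4661/5000 ≈ 0.932200
step 4 [4y] zero: DF = P = 1801/2000 ≈ 0.900500
step 5 [5y] zero: DF = P = 8737/10000 ≈ 0.873700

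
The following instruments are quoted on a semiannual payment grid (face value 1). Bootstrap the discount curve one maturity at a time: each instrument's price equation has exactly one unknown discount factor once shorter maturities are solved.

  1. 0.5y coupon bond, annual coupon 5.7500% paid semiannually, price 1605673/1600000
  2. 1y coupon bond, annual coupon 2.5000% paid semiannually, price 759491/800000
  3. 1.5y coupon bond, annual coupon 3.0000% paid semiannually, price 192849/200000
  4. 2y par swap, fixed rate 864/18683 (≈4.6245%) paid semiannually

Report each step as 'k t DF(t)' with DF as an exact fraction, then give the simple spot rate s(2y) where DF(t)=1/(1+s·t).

step 1 [0.5y] bond c/2=23/800: DF=(1605673/1600000 − 23/800·(0))/(1+23/800) = 1951/2000 ≈ 0.975500
step 2 [1y] bond c/2=1/80: DF=(759491/800000 − 1/80·(0.975500))/(1+1/80) = 1157/1250 ≈ 0.925600
step 3 [1.5y] bond c/2=3/200: DF=(192849/200000 − 3/200·(0.975500+0.925600))/(1+3/200) = 9219/10000 ≈ 0.921900
step 4 [2y] swap r/2=432/18683: DF=(1 − 432/18683·(0.975500+0.925600+0.921900))/(1+432/18683) = 571/625 ≈ 0.913600

1 1/2 1951/2000
2 1 1157/1250
3 3/2 9219/10000
4 2 571/625
s(2y) = (1/(571/625) − 1)/(2) = 27/571 ≈ 4.7285%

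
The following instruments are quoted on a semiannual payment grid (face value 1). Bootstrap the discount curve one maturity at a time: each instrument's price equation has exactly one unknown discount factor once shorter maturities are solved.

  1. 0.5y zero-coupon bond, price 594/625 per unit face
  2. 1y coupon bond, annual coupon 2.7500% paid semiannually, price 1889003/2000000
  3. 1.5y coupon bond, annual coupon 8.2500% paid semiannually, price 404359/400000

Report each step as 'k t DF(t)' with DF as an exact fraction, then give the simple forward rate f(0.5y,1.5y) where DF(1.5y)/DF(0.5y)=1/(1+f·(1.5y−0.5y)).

step 1 [0.5y] zero: DF = P = 594/625 ≈ 0.950400
step 2 [1y] bond c/2=11/800: DF=(1889003/2000000 − 11/800·(0.950400))/(1+11/800) = 2297/2500 ≈ 0.918800
step 3 [1.5y] bond c/2=33/800: DF=(404359/400000 − 33/800·(0.950400+0.918800))/(1+33/800) = 1121/1250 ≈ 0.896800

1 1/2 594/625
2 1 2297/2500
3 3/2 1121/1250
f(0.5y,1.5y) = ((594/625)/(1121/1250) − 1)/(1) = 67/1121 ≈ 5.9768%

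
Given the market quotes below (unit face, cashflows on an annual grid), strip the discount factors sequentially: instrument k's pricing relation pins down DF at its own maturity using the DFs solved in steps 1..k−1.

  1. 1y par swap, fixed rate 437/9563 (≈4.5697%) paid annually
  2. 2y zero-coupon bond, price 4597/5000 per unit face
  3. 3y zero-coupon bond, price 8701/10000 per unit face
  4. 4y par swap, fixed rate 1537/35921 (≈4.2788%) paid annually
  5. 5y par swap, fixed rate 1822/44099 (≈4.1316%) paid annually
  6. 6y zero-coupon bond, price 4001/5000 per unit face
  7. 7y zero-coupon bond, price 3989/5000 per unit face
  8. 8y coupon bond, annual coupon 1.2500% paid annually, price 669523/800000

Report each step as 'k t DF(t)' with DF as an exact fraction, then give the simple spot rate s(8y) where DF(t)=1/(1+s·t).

step 1 [1y] swap r/1=437/9563: DF=(1 − 437/9563·(0))/(1+437/9563) = 9563/10000 ≈ 0.956300
step 2 [2y] zero: DF = P = 4597/5000 ≈ 0.919400
step 3 [3y] zero: DF = P = 8701/10000 ≈ 0.870100
step 4 [4y] swap r/1=1537/35921: DF=(1 − 1537/35921·(0.956300+0.919400+0.870100))/(1+1537/35921) = 8463/10000 ≈ 0.846300
step 5 [5y] swap r/1=1822/44099: DF=(1 − 1822/44099·(0.956300+0.919400+0.870100+0.846300))/(1+1822/44099) = 4089/5000 ≈ 0.817800
step 6 [6y] zero: DF = P = 4001/5000 ≈ 0.800200
step 7 [7y] zero: DF = P = 3989/5000 ≈ 0.797800
step 8 [8y] bond c/1=1/80: DF=(669523/800000 − 1/80·(0.956300+0.919400+0.870100+0.846300+0.817800+0.800200+0.797800))/(1+1/80) = 1881/2500 ≈ 0.752400

1 1 9563/10000
2 2 4597/5000
3 3 8701/10000
4 4 8463/10000
5 5 4089/5000
6 6 4001/5000
7 7 3989/5000
8 8 1881/2500
s(8y) = (1/(1881/2500) − 1)/(8) = 619/15048 ≈ 4.1135%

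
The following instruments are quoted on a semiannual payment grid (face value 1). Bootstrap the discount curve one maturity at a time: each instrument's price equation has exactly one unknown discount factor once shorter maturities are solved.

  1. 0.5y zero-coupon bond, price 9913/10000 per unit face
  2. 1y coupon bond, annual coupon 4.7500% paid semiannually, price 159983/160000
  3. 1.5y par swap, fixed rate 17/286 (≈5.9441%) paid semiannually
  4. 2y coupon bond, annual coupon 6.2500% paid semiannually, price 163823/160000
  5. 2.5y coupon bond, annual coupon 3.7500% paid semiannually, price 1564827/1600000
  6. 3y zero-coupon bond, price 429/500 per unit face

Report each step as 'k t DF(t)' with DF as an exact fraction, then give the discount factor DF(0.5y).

1 1/2 9913/10000
2 1 9537/10000
3 3/2 183/200
4 2 4531/5000
5 5/2 8907/10000
6 3 429/500
DF(0.5y) = 9913/10000 ≈ 0.991300

step 1 [0.5y] zero: DF = P = 9913/10000 ≈ 0.991300
step 2 [1y] bond c/2=19/800: DF=(159983/160000 − 19/800·(0.991300))/(1+19/800) = 9537/10000 ≈ 0.953700
step 3 [1.5y] swap r/2=17/572: DF=(1 − 17/572·(0.991300+0.953700))/(1+17/572) = 183/200 ≈ 0.915000
step 4 [2y] bond c/2=1/32: DF=(163823/160000 − 1/32·(0.991300+0.953700+0.915000))/(1+1/32) = 4531/5000 ≈ 0.906200
step 5 [2.5y] bond c/2=3/160: DF=(1564827/1600000 − 3/160·(0.991300+0.953700+0.915000+0.906200))/(1+3/160) = 8907/10000 ≈ 0.890700
step 6 [3y] zero: DF = P = 429/500 ≈ 0.858000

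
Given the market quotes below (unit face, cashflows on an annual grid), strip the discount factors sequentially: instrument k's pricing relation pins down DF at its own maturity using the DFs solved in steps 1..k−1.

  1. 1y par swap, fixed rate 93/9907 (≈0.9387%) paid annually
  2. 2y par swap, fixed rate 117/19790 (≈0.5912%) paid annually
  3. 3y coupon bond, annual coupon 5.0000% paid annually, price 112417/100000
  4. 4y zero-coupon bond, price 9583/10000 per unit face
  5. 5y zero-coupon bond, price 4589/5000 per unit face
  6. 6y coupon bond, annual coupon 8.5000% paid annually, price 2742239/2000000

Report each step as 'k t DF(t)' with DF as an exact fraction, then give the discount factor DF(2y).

step 1 [1y] swap r/1=93/9907: DF=(1 − 93/9907·(0))/(1+93/9907) = 9907/10000 ≈ 0.990700
step 2 [2y] swap r/1=117/19790: DF=(1 − 117/19790·(0.990700))/(1+117/19790) = 9883/10000 ≈ 0.988300
step 3 [3y] bond c/1=1/20: DF=(112417/100000 − 1/20·(0.990700+0.988300))/(1+1/20) = 2441/2500 ≈ 0.976400
step 4 [4y] zero: DF = P = 9583/10000 ≈ 0.958300
step 5 [5y] zero: DF = P = 4589/5000 ≈ 0.917800
step 6 [6y] bond c/1=17/200: DF=(2742239/2000000 − 17/200·(0.990700+0.988300+0.976400+0.958300+0.917800))/(1+17/200) = 2213/2500 ≈ 0.885200

1 1 9907/10000
2 2 9883/10000
3 3 2441/2500
4 4 9583/10000
5 5 4589/5000
6 6 2213/2500
DF(2y) = 9883/10000 ≈ 0.988300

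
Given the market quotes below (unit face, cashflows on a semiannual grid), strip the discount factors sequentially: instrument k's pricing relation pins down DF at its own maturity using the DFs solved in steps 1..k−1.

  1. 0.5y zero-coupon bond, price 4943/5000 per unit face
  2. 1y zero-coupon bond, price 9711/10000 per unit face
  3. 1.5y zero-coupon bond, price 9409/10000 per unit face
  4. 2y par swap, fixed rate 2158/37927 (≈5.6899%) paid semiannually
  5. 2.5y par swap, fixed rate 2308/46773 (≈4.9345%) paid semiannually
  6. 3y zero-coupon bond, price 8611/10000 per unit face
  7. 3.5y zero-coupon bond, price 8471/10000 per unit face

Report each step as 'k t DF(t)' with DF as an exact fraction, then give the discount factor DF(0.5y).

1 1/2 4943/5000
2 1 9711/10000
3 3/2 9409/10000
4 2 8921/10000
5 5/2 4423/5000
6 3 8611/10000
7 7/2 8471/10000
DF(0.5y) = 4943/5000 ≈ 0.988600

step 1 [0.5y] zero: DF = P = 4943/5000 ≈ 0.988600
step 2 [1y] zero: DF = P = 9711/10000 ≈ 0.971100
step 3 [1.5y] zero: DF = P = 9409/10000 ≈ 0.940900
step 4 [2y] swap r/2=1079/37927: DF=(1 − 1079/37927·(0.988600+0.971100+0.940900))/(1+1079/37927) = 8921/10000 ≈ 0.892100
step 5 [2.5y] swap r/2=1154/46773: DF=(1 − 1154/46773·(0.988600+0.971100+0.940900+0.892100))/(1+1154/46773) = 4423/5000 ≈ 0.884600
step 6 [3y] zero: DF = P = 8611/10000 ≈ 0.861100
step 7 [3.5y] zero: DF = P = 8471/10000 ≈ 0.847100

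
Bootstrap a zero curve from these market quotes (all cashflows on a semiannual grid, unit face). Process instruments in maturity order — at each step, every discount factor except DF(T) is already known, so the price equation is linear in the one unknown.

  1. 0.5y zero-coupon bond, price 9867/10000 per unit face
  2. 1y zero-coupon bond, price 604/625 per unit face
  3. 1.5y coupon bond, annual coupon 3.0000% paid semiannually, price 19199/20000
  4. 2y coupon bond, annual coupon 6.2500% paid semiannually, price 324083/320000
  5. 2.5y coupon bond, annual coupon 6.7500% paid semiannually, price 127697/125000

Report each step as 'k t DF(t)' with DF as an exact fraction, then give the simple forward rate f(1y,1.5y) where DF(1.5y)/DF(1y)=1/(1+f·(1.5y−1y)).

step 1 [0.5y] zero: DF = P = 9867/10000 ≈ 0.986700
step 2 [1y] zero: DF = P = 604/625 ≈ 0.966400
step 3 [1.5y] bond c/2=3/200: DF=(19199/20000 − 3/200·(0.986700+0.966400))/(1+3/200) = 9169/10000 ≈ 0.916900
step 4 [2y] bond c/2=1/32: DF=(324083/320000 − 1/32·(0.986700+0.966400+0.916900))/(1+1/32) = 8951/10000 ≈ 0.895100
step 5 [2.5y] bond c/2=27/800: DF=(127697/125000 − 27/800·(0.986700+0.966400+0.916900+0.895100))/(1+27/800) = 8653/10000 ≈ 0.865300

1 1/2 9867/10000
2 1 604/625
3 3/2 9169/10000
4 2 8951/10000
5 5/2 8653/10000
f(1y,1.5y) = ((604/625)/(9169/10000) − 1)/(1/2) = 990/9169 ≈ 10.7973%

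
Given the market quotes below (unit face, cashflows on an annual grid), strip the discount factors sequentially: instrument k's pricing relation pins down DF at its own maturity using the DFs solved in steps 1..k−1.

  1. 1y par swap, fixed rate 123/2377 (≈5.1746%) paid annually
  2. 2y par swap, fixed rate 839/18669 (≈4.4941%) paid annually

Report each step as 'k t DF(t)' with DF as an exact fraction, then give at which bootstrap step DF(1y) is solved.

1 1 2377/2500
2 2 9161/10000
DF(1y) is solved at step 1

step 1 [1y] swap r/1=123/2377: DF=(1 − 123/2377·(0))/(1+123/2377) = 2377/2500 ≈ 0.950800
step 2 [2y] swap r/1=839/18669: DF=(1 − 839/18669·(0.950800))/(1+839/18669) = 9161/10000 ≈ 0.916100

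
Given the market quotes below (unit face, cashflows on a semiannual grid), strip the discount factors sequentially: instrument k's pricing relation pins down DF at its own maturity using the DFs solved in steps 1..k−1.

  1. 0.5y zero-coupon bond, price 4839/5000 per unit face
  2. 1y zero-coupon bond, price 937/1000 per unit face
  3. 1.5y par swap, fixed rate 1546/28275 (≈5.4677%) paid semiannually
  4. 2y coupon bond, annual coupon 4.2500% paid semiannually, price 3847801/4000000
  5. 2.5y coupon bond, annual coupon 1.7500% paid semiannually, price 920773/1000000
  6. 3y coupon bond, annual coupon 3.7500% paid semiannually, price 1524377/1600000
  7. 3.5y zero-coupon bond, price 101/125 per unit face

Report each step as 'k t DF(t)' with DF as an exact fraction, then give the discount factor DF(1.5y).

1 1/2 4839/5000
2 1 937/1000
3 3/2 9227/10000
4 2 8831/10000
5 5/2 4403/5000
6 3 8507/10000
7 7/2 101/125
DF(1.5y) = 9227/10000 ≈ 0.922700

step 1 [0.5y] zero: DF = P = 4839/5000 ≈ 0.967800
step 2 [1y] zero: DF = P = 937/1000 ≈ 0.937000
step 3 [1.5y] swap r/2=773/28275: DF=(1 − 773/28275·(0.967800+0.937000))/(1+773/28275) = 9227/10000 ≈ 0.922700
step 4 [2y] bond c/2=17/800: DF=(3847801/4000000 − 17/800·(0.967800+0.937000+0.922700))/(1+17/800) = 8831/10000 ≈ 0.883100
step 5 [2.5y] bond c/2=7/800: DF=(920773/1000000 − 7/800·(0.967800+0.937000+0.922700+0.883100))/(1+7/800) = 4403/5000 ≈ 0.880600
step 6 [3y] bond c/2=3/160: DF=(1524377/1600000 − 3/160·(0.967800+0.937000+0.922700+0.883100+0.880600))/(1+3/160) = 8507/10000 ≈ 0.850700
step 7 [3.5y] zero: DF = P = 101/125 ≈ 0.808000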